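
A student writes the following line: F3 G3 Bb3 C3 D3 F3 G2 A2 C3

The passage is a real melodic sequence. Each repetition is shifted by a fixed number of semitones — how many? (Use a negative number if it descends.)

-5

Taking 3-note groups, the heads are F3, C3, G2: the pattern moves down a 4th.
F3 to C3 spans -5 semitones.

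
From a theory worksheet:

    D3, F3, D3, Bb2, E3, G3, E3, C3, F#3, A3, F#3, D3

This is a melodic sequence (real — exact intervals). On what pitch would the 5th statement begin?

With a 4-note motive the entries are D3, E3, F#3, each up a 2nd from the previous.
Extending the heads up a 2nd: G#3 → A#3.

A#3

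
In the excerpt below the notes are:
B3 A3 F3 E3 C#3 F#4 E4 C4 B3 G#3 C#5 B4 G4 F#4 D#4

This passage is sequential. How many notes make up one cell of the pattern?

5

Try groups of 5 (3 cells in 15 notes):
B3 A3 F3 E3 C#3 | F#4 E4 C4 B3 G#3 | C#5 B4 G4 F#4 D#4
Each cell is the previous one up a 5th — so the unit is 5 notes.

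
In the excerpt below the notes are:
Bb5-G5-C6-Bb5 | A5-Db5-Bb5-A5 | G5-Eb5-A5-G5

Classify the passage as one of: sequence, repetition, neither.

neither

Note 2 of cell 2 is Db5; if this were a sequence it would be F5. No unit length gives a consistent transposition pattern.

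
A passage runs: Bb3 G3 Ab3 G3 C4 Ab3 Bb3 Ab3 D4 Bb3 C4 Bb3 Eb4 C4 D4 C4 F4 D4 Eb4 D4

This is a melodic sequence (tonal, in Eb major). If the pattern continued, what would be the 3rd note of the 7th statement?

The unit is 4 notes. Position-3 pitches of the 5 shown cells: Ab3, Bb3, C4, D4, Eb4.
Extending up a 2nd: F4 → G4.

G4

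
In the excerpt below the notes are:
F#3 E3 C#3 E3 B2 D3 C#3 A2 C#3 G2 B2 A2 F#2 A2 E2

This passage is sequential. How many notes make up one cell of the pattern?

5

There are 15 notes; a 5-note unit gives 3 cells:
F#3 E3 C#3 E3 B2 | D3 C#3 A2 C#3 G2 | B2 A2 F#2 A2 E2
Each cell is the previous one down a 3rd — so the unit is 5 notes.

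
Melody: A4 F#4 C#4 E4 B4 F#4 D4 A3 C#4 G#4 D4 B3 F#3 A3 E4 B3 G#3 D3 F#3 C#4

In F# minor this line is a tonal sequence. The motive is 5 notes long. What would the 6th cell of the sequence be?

Taking 5-note groups, the heads are A4, F#4, D4, B3: the pattern moves down a 3rd.
Carrying on: G#3 → E3.
From E3 the diatonic shape gives E3 C#3 G#2 B2 F#3.

E3 C#3 G#2 B2 F#3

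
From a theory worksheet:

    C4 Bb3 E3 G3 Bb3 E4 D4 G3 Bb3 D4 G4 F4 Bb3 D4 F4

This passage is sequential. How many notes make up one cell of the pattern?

Try groups of 5 (3 cells in 15 notes):
C4 Bb3 E3 G3 Bb3 | E4 D4 G3 Bb3 D4 | G4 F4 Bb3 D4 F4
Every group is a transposition up a 3rd of the one before; no shorter unit works.

5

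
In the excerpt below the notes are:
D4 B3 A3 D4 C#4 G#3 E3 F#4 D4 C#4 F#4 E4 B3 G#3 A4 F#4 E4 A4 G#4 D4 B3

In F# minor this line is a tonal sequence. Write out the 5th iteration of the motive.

With a 7-note motive the entries are D4, F#4, A4, each up a 3rd from the previous.
Extending up a 3rd: C#5 → E5.
From E5 the diatonic shape gives E5 C#5 B4 E5 D5 A4 F#4.

E5 C#5 B4 E5 D5 A4 F#4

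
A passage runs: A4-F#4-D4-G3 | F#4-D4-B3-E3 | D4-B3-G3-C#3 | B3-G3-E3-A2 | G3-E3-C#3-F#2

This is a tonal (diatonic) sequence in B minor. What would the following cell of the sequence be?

E3 C#3 A2 D2

Unit = 4 notes; the statements start on A4, F#4, D4, B3, G3, moving down a 3rd each time.
Statement 6 starts on E3 and keeps the same diatonic contour: E3 C#3 A2 D2.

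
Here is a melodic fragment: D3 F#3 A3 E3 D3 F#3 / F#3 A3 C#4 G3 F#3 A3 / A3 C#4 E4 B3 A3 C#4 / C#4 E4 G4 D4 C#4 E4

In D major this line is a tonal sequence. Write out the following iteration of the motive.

E4 G4 B4 F#4 E4 G4

With a 6-note motive the entries are D3, F#3, A3, C#4, each up a 3rd from the previous.
Statement 5 starts on E4 and keeps the same diatonic contour: E4 G4 B4 F#4 E4 G4.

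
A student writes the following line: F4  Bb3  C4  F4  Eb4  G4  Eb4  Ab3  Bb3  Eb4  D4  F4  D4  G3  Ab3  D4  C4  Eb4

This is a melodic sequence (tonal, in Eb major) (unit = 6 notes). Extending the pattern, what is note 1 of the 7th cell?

With 6-note cells, note 1 of each statement runs F4, Eb4, D4.
Carrying that down a 2nd forward: C4 → Bb3 → Ab3 → G3.

G3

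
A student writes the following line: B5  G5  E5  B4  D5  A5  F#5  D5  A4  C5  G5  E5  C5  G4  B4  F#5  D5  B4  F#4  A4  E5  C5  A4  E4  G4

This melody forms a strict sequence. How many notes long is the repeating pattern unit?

5

There are 25 notes; a 5-note unit gives 5 cells:
B5 G5 E5 B4 D5 | A5 F#5 D5 A4 C5 | G5 E5 C5 G4 B4 | F#5 D5 B4 F#4 A4 | E5 C5 A4 E4 G4
Each cell is the previous one down a 2nd — so the unit is 5 notes.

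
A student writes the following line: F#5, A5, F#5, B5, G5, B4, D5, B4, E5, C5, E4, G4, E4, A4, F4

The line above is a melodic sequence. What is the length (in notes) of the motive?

5

15 notes total. Splitting into 3 groups of 5:
F#5 A5 F#5 B5 G5 | B4 D5 B4 E5 C5 | E4 G4 E4 A4 F4
Each cell is the previous one down a 5th — so the unit is 5 notes.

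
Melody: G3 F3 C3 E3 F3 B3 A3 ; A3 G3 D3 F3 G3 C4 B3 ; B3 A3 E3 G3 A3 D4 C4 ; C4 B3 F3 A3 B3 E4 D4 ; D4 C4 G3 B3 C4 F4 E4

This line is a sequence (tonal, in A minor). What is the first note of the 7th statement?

F4

With a 7-note motive the entries are G3, A3, B3, C4, D4, each up a 2nd from the previous.
Extending the heads up a 2nd: E4 → F4.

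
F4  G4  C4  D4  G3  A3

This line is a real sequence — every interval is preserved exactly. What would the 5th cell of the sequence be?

With a 2-note motive the entries are F4, C4, G3, each down a 4th from the previous.
Continuing the starts: D3 → A2.
So cell 5 is A2 B2.

A2 B2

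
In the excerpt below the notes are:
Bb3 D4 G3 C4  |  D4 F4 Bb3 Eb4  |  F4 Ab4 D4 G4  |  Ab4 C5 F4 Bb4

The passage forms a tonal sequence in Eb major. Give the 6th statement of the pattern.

Eb5 G5 C5 F5

Unit = 4 notes; the statements start on Bb3, D4, F4, Ab4, moving up a 3rd each time.
Continuing the starts: C5 → Eb5.
Statement 6 starts on Eb5 and keeps the same diatonic contour: Eb5 G5 C5 F5.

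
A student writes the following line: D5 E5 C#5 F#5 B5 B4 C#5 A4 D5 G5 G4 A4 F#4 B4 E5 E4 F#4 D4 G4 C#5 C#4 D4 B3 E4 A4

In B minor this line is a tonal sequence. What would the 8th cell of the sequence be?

D3 E3 C#3 F#3 B3

The 5-note cells begin on D5, B4, G4, E4, C#4 — each down a 3rd from the last.
Continuing the starts: A3 → F#3 → D3.
Statement 8 starts on D3 and keeps the same diatonic contour: D3 E3 C#3 F#3 B3.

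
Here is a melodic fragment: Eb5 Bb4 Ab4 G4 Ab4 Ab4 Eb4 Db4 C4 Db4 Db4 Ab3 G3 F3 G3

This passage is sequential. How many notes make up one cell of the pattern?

5

15 notes total. Splitting into 3 groups of 5:
Eb5 Bb4 Ab4 G4 Ab4 | Ab4 Eb4 Db4 C4 Db4 | Db4 Ab3 G3 F3 G3
Every group is a transposition down a 5th of the one before; no shorter unit works.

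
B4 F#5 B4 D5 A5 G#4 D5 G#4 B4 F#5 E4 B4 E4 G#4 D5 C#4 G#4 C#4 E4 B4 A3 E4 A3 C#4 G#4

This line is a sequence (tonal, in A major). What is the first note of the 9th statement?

Unit = 5 notes; the statements start on B4, G#4, E4, C#4, A3, moving down a 3rd each time.
Continuing: F#3 → D3 → B2 → G#2. Statement 9 starts on G#2.

G#2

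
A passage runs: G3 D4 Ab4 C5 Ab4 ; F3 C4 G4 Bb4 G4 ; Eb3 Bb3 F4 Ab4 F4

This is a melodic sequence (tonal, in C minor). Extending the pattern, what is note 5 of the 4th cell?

Eb4

Grouping in 5s, the 5th note of each cell is Ab4, G4, F4.
From F4, down a 2nd gives Eb4.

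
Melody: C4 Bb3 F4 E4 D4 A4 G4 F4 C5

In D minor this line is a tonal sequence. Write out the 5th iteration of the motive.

Unit = 3 notes; the statements start on C4, E4, G4, moving up a 3rd each time.
Continuing the starts: Bb4 → D5.
So cell 5 is D5 C5 G5.

D5 C5 G5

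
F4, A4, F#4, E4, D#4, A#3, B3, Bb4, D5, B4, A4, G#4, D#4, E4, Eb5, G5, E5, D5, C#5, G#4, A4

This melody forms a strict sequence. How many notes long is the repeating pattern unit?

7

Try groups of 7 (3 cells in 21 notes):
F4 A4 F#4 E4 D#4 A#3 B3 | Bb4 D5 B4 A4 G#4 D#4 E4 | Eb5 G5 E5 D5 C#5 G#4 A4
Every group is a transposition up a 4th of the one before; no shorter unit works.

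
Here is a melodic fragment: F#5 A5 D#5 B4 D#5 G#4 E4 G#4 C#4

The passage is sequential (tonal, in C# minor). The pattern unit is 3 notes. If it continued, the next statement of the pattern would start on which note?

A3

Taking 3-note groups, the heads are F#5, B4, E4: the pattern moves down a 5th.
The next head, down a 5th from E4, is A3.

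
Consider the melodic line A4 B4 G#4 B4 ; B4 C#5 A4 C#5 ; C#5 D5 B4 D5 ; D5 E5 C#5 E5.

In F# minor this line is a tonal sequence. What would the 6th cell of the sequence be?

With a 4-note motive the entries are A4, B4, C#5, D5, each up a 2nd from the previous.
Continuing the starts: E5 → F#5.
From F#5 the diatonic shape gives F#5 G#5 E5 G#5.

F#5 G#5 E5 G#5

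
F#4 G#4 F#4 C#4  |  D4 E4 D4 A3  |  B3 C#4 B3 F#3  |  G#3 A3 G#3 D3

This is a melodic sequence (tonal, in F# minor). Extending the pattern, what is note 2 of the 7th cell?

B2

With 4-note cells, note 2 of each statement runs G#4, E4, C#4, A3.
Carrying that down a 3rd forward: F#3 → D3 → B2.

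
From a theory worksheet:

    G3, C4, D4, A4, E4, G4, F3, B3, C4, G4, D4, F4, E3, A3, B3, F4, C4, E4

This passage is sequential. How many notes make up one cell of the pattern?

6

Try groups of 6 (3 cells in 18 notes):
G3 C4 D4 A4 E4 G4 | F3 B3 C4 G4 D4 F4 | E3 A3 B3 F4 C4 E4
That's a consistent down a 2nd shift per cell, and no other grouping gives one.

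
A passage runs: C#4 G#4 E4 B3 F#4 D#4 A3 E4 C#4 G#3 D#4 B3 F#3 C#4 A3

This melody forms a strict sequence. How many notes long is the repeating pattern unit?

3

There are 15 notes; a 3-note unit gives 5 cells:
C#4 G#4 E4 | B3 F#4 D#4 | A3 E4 C#4 | G#3 D#4 B3 | F#3 C#4 A3
Each cell is the previous one down a 2nd — so the unit is 3 notes.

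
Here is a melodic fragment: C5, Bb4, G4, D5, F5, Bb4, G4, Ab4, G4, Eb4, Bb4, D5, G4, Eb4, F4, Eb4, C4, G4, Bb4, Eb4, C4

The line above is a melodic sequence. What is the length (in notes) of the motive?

There are 21 notes; a 7-note unit gives 3 cells:
C5 Bb4 G4 D5 F5 Bb4 G4 | Ab4 G4 Eb4 Bb4 D5 G4 Eb4 | F4 Eb4 C4 G4 Bb4 Eb4 C4
That's a consistent down a 3rd shift per cell, and no other grouping gives one.

7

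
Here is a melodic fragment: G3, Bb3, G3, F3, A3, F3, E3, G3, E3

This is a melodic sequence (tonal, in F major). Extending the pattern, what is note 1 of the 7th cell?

A2

The unit is 3 notes. Position-1 pitches of the 3 shown cells: G3, F3, E3.
Extending down a 2nd: D3 → C3 → Bb2 → A2.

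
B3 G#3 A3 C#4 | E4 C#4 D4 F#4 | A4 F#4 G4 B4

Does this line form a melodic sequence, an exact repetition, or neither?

Each 4-note cell is the previous one transposed up a 4th.

sequence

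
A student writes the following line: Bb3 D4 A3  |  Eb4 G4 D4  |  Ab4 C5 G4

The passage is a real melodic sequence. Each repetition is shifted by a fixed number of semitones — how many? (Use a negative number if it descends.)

5

Unit = 3 notes; the statements start on Bb3, Eb4, Ab4, moving up a 4th each time.
Counting half-steps from Bb3 to Eb4: 5.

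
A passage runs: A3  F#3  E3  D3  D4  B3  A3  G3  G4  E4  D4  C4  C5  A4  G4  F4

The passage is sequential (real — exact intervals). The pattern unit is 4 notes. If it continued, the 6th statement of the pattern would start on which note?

Bb5

Unit = 4 notes; the statements start on A3, D4, G4, C5, moving up a 4th each time.
Extending the heads up a 4th: F5 → Bb5.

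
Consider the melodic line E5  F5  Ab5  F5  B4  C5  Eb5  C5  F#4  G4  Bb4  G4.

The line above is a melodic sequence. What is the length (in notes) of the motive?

Try groups of 4 (3 cells in 12 notes):
E5 F5 Ab5 F5 | B4 C5 Eb5 C5 | F#4 G4 Bb4 G4
Every group is a transposition down a 4th of the one before; no shorter unit works.

4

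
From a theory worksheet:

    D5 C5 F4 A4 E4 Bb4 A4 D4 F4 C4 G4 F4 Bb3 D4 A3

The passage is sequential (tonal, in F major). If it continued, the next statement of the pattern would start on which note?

E4

Unit = 5 notes; the statements start on D5, Bb4, G4, moving down a 3rd each time.
The next head, down a 3rd from G4, is E4.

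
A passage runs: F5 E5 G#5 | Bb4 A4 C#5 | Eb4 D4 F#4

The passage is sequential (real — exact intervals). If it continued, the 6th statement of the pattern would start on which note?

With a 3-note motive the entries are F5, Bb4, Eb4, each down a 5th from the previous.
Continuing: Ab3 → Db3 → Gb2. Statement 6 starts on Gb2.

Gb2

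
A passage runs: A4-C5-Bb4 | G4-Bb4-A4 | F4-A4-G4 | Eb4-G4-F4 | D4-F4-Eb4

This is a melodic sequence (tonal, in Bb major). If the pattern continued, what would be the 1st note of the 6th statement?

Grouping in 3s, the 1st note of each cell is A4, G4, F4, Eb4, D4.
One more down a 2nd gives C4.

C4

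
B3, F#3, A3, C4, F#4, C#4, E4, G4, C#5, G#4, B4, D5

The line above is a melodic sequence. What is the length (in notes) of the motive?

Try groups of 4 (3 cells in 12 notes):
B3 F#3 A3 C4 | F#4 C#4 E4 G4 | C#5 G#4 B4 D5
That's a consistent up a 5th shift per cell, and no other grouping gives one.

4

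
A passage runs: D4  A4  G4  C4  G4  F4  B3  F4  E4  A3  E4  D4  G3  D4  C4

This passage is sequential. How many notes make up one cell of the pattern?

15 notes total. Splitting into 5 groups of 3:
D4 A4 G4 | C4 G4 F4 | B3 F4 E4 | A3 E4 D4 | G3 D4 C4
That's a consistent down a 2nd shift per cell, and no other grouping gives one.

3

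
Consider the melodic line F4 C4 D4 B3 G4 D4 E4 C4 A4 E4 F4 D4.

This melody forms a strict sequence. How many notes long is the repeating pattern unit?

12 notes total. Splitting into 3 groups of 4:
F4 C4 D4 B3 | G4 D4 E4 C4 | A4 E4 F4 D4
Every group is a transposition up a 2nd of the one before; no shorter unit works.

4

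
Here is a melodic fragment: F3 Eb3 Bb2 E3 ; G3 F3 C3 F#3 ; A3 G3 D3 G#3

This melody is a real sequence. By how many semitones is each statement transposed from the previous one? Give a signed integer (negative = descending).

Taking 4-note groups, the heads are F3, G3, A3: the pattern moves up a 2nd.
F3→G3 is 55 − 53 = 2 semitones.

2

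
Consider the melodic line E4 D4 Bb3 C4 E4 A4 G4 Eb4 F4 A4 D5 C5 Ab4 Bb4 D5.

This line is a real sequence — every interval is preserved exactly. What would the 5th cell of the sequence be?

C6 Bb5 Gb5 Ab5 C6

Unit = 5 notes; the statements start on E4, A4, D5, moving up a 4th each time.
Extending up a 4th: G5 → C6.
Statement 5 starts on C6 and keeps the same exact contour: C6 Bb5 Gb5 Ab5 C6.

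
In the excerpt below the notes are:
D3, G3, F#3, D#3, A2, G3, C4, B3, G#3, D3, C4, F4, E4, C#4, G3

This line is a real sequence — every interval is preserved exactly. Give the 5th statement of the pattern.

Bb4 Eb5 D5 B4 F4

With a 5-note motive the entries are D3, G3, C4, each up a 4th from the previous.
Continuing the starts: F4 → Bb4.
Statement 5 starts on Bb4 and keeps the same exact contour: Bb4 Eb5 D5 B4 F4.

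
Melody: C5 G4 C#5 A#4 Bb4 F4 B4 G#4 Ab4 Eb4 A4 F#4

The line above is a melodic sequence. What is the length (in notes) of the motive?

There are 12 notes; a 4-note unit gives 3 cells:
C5 G4 C#5 A#4 | Bb4 F4 B4 G#4 | Ab4 Eb4 A4 F#4
Every group is a transposition down a 2nd of the one before; no shorter unit works.

4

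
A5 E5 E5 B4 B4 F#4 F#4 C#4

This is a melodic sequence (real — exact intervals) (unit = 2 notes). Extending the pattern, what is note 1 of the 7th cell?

Grouping in 2s, the 1st note of each cell is A5, E5, B4, F#4.
Extending down a 4th: C#4 → G#3 → D#3.

D#3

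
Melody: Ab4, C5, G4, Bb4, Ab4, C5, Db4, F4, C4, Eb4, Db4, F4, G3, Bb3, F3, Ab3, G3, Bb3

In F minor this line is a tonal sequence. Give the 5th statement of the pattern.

With a 6-note motive the entries are Ab4, Db4, G3, each down a 5th from the previous.
Carrying on: C3 → F2.
Statement 5 starts on F2 and keeps the same diatonic contour: F2 Ab2 Eb2 G2 F2 Ab2.

F2 Ab2 Eb2 G2 F2 Ab2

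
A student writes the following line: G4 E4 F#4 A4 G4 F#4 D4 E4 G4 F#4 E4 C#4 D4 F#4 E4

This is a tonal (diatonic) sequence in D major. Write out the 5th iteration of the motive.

C#4 A3 B3 D4 C#4

The 5-note cells begin on G4, F#4, E4 — each down a 2nd from the last.
Extending down a 2nd: D4 → C#4.
From C#4 the diatonic shape gives C#4 A3 B3 D4 C#4.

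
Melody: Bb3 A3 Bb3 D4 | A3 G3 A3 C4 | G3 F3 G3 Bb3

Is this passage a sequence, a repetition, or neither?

Each 4-note cell is the previous one transposed down a 2nd.

sequence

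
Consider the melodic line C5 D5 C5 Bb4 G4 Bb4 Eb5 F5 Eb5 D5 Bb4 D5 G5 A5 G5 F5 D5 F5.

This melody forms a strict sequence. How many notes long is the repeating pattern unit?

6

18 notes total. Splitting into 3 groups of 6:
C5 D5 C5 Bb4 G4 Bb4 | Eb5 F5 Eb5 D5 Bb4 D5 | G5 A5 G5 F5 D5 F5
Every group is a transposition up a 3rd of the one before; no shorter unit works.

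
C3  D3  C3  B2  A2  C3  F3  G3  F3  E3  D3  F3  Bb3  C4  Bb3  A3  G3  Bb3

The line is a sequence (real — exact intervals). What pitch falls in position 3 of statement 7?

The unit is 6 notes. Position-3 pitches of the 3 shown cells: C3, F3, Bb3.
Extending up a 4th: Eb4 → Ab4 → Db5 → Gb5.

Gb5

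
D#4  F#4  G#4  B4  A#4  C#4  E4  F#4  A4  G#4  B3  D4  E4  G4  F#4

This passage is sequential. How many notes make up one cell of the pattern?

5

Try groups of 5 (3 cells in 15 notes):
D#4 F#4 G#4 B4 A#4 | C#4 E4 F#4 A4 G#4 | B3 D4 E4 G4 F#4
Each cell is the previous one down a 2nd — so the unit is 5 notes.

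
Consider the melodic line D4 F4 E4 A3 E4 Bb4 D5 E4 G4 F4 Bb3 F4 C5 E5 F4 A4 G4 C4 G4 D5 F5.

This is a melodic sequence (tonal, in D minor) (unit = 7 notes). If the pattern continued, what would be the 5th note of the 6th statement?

C5

The unit is 7 notes. Position-5 pitches of the 3 shown cells: E4, F4, G4.
Extending up a 2nd: A4 → Bb4 → C5.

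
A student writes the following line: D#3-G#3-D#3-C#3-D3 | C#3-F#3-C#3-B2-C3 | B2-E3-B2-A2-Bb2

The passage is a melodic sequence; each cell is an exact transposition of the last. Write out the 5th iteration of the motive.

With a 5-note motive the entries are D#3, C#3, B2, each down a 2nd from the previous.
Continuing the starts: A2 → G2.
From G2 the exact shape gives G2 C3 G2 F2 Gb2.

G2 C3 G2 F2 Gb2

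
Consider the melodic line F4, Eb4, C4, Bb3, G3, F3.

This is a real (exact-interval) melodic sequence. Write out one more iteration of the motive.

D3 C3

Taking 2-note groups, the heads are F4, C4, G3: the pattern moves down a 4th.
Statement 4 starts on D3 and keeps the same exact contour: D3 C3.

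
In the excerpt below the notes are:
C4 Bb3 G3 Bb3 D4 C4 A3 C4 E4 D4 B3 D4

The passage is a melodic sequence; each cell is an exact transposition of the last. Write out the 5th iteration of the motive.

G#4 F#4 D#4 F#4

Taking 4-note groups, the heads are C4, D4, E4: the pattern moves up a 2nd.
Continuing the starts: F#4 → G#4.
From G#4 the exact shape gives G#4 F#4 D#4 F#4.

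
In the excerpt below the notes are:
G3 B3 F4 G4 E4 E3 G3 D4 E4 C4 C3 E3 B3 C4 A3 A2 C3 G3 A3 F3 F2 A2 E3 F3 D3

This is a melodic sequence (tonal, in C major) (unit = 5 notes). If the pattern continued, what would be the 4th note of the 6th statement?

D3

Grouping in 5s, the 4th note of each cell is G4, E4, C4, A3, F3.
From F3, down a 3rd gives D3.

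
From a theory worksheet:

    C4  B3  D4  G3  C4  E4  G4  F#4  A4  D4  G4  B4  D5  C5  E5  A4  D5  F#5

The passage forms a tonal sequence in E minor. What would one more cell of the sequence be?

A5 G5 B5 E5 A5 C6

Taking 6-note groups, the heads are C4, G4, D5: the pattern moves up a 5th.
From A5 the diatonic shape gives A5 G5 B5 E5 A5 C6.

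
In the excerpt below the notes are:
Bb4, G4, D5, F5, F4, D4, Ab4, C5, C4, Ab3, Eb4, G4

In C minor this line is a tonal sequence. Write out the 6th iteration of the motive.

Taking 4-note groups, the heads are Bb4, F4, C4: the pattern moves down a 4th.
Continuing the starts: G3 → D3 → Ab2.
Statement 6 starts on Ab2 and keeps the same diatonic contour: Ab2 F2 C3 Eb3.

Ab2 F2 C3 Eb3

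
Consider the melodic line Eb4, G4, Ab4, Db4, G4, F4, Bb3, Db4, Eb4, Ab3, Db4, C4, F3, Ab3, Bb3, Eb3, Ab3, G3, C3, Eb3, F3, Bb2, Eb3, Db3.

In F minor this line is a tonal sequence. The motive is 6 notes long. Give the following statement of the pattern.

G2 Bb2 C3 F2 Bb2 Ab2

Unit = 6 notes; the statements start on Eb4, Bb3, F3, C3, moving down a 4th each time.
From G2 the diatonic shape gives G2 Bb2 C3 F2 Bb2 Ab2.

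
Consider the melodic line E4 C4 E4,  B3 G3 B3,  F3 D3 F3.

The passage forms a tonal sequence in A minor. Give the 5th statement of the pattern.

Taking 3-note groups, the heads are E4, B3, F3: the pattern moves down a 4th.
Extending down a 4th: C3 → G2.
So cell 5 is G2 E2 G2.

G2 E2 G2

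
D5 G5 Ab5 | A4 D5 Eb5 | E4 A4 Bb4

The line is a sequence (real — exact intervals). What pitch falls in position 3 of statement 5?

C4

With 3-note cells, note 3 of each statement runs Ab5, Eb5, Bb4.
Extending down a 4th: F4 → C4.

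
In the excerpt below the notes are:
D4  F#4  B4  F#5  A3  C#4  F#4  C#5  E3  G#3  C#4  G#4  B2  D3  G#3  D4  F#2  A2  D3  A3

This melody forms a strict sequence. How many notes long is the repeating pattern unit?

20 notes total. Splitting into 5 groups of 4:
D4 F#4 B4 F#5 | A3 C#4 F#4 C#5 | E3 G#3 C#4 G#4 | B2 D3 G#3 D4 | F#2 A2 D3 A3
That's a consistent down a 4th shift per cell, and no other grouping gives one.

4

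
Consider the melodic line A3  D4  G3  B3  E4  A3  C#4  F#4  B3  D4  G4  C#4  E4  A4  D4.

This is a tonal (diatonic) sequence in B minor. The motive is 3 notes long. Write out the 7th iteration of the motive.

G4 C#5 F#4

The 3-note cells begin on A3, B3, C#4, D4, E4 — each up a 2nd from the last.
Continuing the starts: F#4 → G4.
Statement 7 starts on G4 and keeps the same diatonic contour: G4 C#5 F#4.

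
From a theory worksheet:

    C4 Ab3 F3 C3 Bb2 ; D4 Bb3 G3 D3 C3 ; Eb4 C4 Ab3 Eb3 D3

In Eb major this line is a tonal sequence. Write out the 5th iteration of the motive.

Unit = 5 notes; the statements start on C4, D4, Eb4, moving up a 2nd each time.
Extending up a 2nd: F4 → G4.
From G4 the diatonic shape gives G4 Eb4 C4 G3 F3.

G4 Eb4 C4 G3 F3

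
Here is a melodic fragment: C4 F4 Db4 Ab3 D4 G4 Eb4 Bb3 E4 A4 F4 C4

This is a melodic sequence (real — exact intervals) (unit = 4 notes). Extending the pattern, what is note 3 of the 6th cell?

Grouping in 4s, the 3rd note of each cell is Db4, Eb4, F4.
Carrying that up a 2nd forward: G4 → A4 → B4.

B4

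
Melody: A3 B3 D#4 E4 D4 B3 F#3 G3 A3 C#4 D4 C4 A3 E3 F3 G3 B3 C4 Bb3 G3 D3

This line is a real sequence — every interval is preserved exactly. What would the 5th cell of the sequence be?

Unit = 7 notes; the statements start on A3, G3, F3, moving down a 2nd each time.
Carrying on: Eb3 → Db3.
So cell 5 is Db3 Eb3 G3 Ab3 Gb3 Eb3 Bb2.

Db3 Eb3 G3 Ab3 Gb3 Eb3 Bb2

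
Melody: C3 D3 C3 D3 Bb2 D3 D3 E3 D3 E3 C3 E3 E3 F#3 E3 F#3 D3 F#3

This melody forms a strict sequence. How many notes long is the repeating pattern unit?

6

There are 18 notes; a 6-note unit gives 3 cells:
C3 D3 C3 D3 Bb2 D3 | D3 E3 D3 E3 C3 E3 | E3 F#3 E3 F#3 D3 F#3
That's a consistent up a 2nd shift per cell, and no other grouping gives one.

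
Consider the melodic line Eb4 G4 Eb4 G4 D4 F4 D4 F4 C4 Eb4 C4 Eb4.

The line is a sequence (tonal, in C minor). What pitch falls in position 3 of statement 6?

G3

Grouping in 4s, the 3rd note of each cell is Eb4, D4, C4.
Extending down a 2nd: Bb3 → Ab3 → G3.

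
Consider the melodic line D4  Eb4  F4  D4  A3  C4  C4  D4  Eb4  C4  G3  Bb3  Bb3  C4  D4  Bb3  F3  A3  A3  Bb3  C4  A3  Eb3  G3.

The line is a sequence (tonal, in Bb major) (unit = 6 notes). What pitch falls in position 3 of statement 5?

Grouping in 6s, the 3rd note of each cell is F4, Eb4, D4, C4.
From C4, down a 2nd gives Bb3.

Bb3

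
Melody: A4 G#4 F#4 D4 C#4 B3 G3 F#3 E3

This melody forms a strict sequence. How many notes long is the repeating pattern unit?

3

9 notes total. Splitting into 3 groups of 3:
A4 G#4 F#4 | D4 C#4 B3 | G3 F#3 E3
Each cell is the previous one down a 5th — so the unit is 3 notes.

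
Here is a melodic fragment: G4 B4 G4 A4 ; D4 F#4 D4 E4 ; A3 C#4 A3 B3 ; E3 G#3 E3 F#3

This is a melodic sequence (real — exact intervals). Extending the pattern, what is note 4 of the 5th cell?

C#3

Grouping in 4s, the 4th note of each cell is A4, E4, B3, F#3.
One more down a 4th gives C#3.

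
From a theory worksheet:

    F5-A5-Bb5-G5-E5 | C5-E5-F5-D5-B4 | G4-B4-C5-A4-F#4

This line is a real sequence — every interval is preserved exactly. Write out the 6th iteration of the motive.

With a 5-note motive the entries are F5, C5, G4, each down a 4th from the previous.
Carrying on: D4 → A3 → E3.
So cell 6 is E3 G#3 A3 F#3 D#3.

E3 G#3 A3 F#3 D#3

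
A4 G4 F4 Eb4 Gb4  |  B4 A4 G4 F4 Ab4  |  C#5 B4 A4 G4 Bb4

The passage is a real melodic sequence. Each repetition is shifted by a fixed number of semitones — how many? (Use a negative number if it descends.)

2

Taking 5-note groups, the heads are A4, B4, C#5: the pattern moves up a 2nd.
A4→B4 is 71 − 69 = 2 semitones.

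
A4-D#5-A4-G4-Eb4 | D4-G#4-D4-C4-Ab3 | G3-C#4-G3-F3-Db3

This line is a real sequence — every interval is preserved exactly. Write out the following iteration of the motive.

With a 5-note motive the entries are A4, D4, G3, each down a 5th from the previous.
From C3 the exact shape gives C3 F#3 C3 Bb2 Gb2.

C3 F#3 C3 Bb2 Gb2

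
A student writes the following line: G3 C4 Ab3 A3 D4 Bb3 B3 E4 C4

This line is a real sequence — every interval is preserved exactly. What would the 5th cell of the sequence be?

With a 3-note motive the entries are G3, A3, B3, each up a 2nd from the previous.
Continuing the starts: C#4 → D#4.
From D#4 the exact shape gives D#4 G#4 E4.

D#4 G#4 E4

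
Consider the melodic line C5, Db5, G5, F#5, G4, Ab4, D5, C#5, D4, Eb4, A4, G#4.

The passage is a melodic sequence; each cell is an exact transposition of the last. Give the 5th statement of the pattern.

E3 F3 B3 A#3

Unit = 4 notes; the statements start on C5, G4, D4, moving down a 4th each time.
Carrying on: A3 → E3.
Statement 5 starts on E3 and keeps the same exact contour: E3 F3 B3 A#3.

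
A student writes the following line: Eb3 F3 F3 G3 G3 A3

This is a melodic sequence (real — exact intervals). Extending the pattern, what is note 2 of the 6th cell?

Grouping in 2s, the 2nd note of each cell is F3, G3, A3.
Extending up a 2nd: B3 → C#4 → D#4.

D#4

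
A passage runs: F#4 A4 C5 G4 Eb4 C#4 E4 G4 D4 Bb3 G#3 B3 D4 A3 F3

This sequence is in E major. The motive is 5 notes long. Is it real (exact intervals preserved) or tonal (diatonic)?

real

Each cell has the same semitone pattern (3, 3, -5, -4) — intervals are preserved exactly.
And C5 lies outside E major, so the sequence is real rather than tonal.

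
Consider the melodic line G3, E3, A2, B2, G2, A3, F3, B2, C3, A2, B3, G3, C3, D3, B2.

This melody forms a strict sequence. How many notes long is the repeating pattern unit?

5

15 notes total. Splitting into 3 groups of 5:
G3 E3 A2 B2 G2 | A3 F3 B2 C3 A2 | B3 G3 C3 D3 B2
Each cell is the previous one up a 2nd — so the unit is 5 notes.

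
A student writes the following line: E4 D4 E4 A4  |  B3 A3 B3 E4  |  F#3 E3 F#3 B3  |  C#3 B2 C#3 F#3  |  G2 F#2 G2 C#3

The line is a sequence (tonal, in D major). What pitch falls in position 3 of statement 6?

With 4-note cells, note 3 of each statement runs E4, B3, F#3, C#3, G2.
Each moves down a 4th; the next is D2.

D2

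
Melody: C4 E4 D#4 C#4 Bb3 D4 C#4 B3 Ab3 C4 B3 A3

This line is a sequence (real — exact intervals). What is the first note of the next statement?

Unit = 4 notes; the statements start on C4, Bb3, Ab3, moving down a 2nd each time.
The next head, down a 2nd from Ab3, is Gb3.

Gb3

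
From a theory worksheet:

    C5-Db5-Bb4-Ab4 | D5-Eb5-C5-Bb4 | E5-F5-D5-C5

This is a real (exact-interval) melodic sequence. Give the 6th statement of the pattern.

A#5 B5 G#5 F#5

Taking 4-note groups, the heads are C5, D5, E5: the pattern moves up a 2nd.
Carrying on: F#5 → G#5 → A#5.
Statement 6 starts on A#5 and keeps the same exact contour: A#5 B5 G#5 F#5.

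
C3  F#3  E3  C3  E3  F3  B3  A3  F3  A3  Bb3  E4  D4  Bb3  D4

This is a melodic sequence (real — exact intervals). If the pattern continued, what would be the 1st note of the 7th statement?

Gb5

Grouping in 5s, the 1st note of each cell is C3, F3, Bb3.
Extending up a 4th: Eb4 → Ab4 → Db5 → Gb5.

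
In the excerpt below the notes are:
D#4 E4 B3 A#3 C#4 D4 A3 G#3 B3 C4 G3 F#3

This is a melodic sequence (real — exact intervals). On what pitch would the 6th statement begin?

F3

Unit = 4 notes; the statements start on D#4, C#4, B3, moving down a 2nd each time.
Extending the heads down a 2nd: A3 → G3 → F3.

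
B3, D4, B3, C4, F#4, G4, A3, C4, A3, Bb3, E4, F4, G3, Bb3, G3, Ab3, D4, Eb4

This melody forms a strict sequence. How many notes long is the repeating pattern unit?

There are 18 notes; a 6-note unit gives 3 cells:
B3 D4 B3 C4 F#4 G4 | A3 C4 A3 Bb3 E4 F4 | G3 Bb3 G3 Ab3 D4 Eb4
That's a consistent down a 2nd shift per cell, and no other grouping gives one.

6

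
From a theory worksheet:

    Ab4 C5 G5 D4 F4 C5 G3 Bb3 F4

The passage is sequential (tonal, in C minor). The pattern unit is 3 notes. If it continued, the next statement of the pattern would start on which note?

Taking 3-note groups, the heads are Ab4, D4, G3: the pattern moves down a 5th.
One more step down a 5th gives C3.

C3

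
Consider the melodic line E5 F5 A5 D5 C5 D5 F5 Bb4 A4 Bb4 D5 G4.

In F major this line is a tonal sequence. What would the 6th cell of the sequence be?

Bb3 C4 E4 A3

The 4-note cells begin on E5, C5, A4 — each down a 3rd from the last.
Continuing the starts: F4 → D4 → Bb3.
Statement 6 starts on Bb3 and keeps the same diatonic contour: Bb3 C4 E4 A3.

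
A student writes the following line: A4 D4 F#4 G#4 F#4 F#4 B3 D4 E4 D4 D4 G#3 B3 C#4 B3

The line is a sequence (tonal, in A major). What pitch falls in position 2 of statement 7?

The unit is 5 notes. Position-2 pitches of the 3 shown cells: D4, B3, G#3.
Carrying that down a 3rd forward: E3 → C#3 → A2 → F#2.

F#2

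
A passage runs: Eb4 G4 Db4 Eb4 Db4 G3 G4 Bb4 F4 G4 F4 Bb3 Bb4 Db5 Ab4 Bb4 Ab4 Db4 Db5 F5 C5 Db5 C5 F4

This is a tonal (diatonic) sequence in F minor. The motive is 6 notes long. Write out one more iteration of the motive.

Taking 6-note groups, the heads are Eb4, G4, Bb4, Db5: the pattern moves up a 3rd.
From F5 the diatonic shape gives F5 Ab5 Eb5 F5 Eb5 Ab4.

F5 Ab5 Eb5 F5 Eb5 Ab4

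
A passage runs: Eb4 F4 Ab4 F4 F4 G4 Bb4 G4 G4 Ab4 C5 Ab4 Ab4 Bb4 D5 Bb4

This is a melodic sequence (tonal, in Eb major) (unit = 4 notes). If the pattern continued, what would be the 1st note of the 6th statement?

C5

Grouping in 4s, the 1st note of each cell is Eb4, F4, G4, Ab4.
Extending up a 2nd: Bb4 → C5.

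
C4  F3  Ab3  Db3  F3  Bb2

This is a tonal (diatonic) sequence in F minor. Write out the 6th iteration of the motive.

The 2-note cells begin on C4, Ab3, F3 — each down a 3rd from the last.
Extending down a 3rd: Db3 → Bb2 → G2.
From G2 the diatonic shape gives G2 C2.

G2 C2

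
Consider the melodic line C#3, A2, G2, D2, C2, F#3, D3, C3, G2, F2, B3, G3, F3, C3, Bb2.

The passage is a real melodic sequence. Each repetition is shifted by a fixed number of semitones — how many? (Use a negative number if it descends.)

The 5-note cells begin on C#3, F#3, B3 — each up a 4th from the last.
Counting half-steps from C#3 to F#3: 5.

5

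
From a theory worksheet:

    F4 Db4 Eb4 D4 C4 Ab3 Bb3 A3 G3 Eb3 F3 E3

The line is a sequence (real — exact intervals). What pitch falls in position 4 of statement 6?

C#2

With 4-note cells, note 4 of each statement runs D4, A3, E3.
Extending down a 4th: B2 → F#2 → C#2.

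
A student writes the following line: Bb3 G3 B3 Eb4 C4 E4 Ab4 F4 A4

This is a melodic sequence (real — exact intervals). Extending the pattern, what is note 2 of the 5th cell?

Grouping in 3s, the 2nd note of each cell is G3, C4, F4.
Carrying that up a 4th forward: Bb4 → Eb5.

Eb5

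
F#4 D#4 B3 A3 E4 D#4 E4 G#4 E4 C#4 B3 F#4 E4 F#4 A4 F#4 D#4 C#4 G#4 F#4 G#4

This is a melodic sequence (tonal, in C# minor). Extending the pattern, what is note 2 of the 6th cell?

B4

With 7-note cells, note 2 of each statement runs D#4, E4, F#4.
Each moves up a 2nd. Continuing: G#4 → A4 → B4.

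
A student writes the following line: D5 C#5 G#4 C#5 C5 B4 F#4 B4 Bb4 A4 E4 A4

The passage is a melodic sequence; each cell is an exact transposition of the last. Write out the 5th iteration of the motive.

The 4-note cells begin on D5, C5, Bb4 — each down a 2nd from the last.
Carrying on: Ab4 → Gb4.
So cell 5 is Gb4 F4 C4 F4.

Gb4 F4 C4 F4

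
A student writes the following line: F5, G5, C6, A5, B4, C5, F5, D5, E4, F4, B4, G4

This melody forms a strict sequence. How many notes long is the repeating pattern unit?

4

There are 12 notes; a 4-note unit gives 3 cells:
F5 G5 C6 A5 | B4 C5 F5 D5 | E4 F4 B4 G4
Each cell is the previous one down a 5th — so the unit is 4 notes.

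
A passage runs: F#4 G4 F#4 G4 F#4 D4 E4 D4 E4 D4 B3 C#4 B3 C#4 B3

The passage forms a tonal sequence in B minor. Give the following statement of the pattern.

Unit = 5 notes; the statements start on F#4, D4, B3, moving down a 3rd each time.
So cell 4 is G3 A3 G3 A3 G3.

G3 A3 G3 A3 G3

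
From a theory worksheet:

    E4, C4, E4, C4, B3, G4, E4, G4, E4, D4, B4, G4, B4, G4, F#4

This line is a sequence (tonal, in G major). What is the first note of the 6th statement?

A5

The 5-note cells begin on E4, G4, B4 — each up a 3rd from the last.
Continuing: D5 → F#5 → A5. Statement 6 starts on A5.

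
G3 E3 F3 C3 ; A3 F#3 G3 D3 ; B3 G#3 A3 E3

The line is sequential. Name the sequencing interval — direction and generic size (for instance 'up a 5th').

The 4-note cells begin on G3, A3, B3 — each up a 2nd from the last.
G3 to A3 is up a 2nd.

up a 2nd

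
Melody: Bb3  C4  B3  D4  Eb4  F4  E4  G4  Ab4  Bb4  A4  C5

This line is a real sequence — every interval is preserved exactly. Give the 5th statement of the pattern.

With a 4-note motive the entries are Bb3, Eb4, Ab4, each up a 4th from the previous.
Continuing the starts: Db5 → Gb5.
So cell 5 is Gb5 Ab5 G5 Bb5.

Gb5 Ab5 G5 Bb5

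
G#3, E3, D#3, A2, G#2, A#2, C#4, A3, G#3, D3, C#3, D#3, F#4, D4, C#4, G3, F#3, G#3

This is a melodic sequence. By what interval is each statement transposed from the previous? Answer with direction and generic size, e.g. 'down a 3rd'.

up a 4th

Taking 6-note groups, the heads are G#3, C#4, F#4: the pattern moves up a 4th.
From G#3 to C#4: up a 4th.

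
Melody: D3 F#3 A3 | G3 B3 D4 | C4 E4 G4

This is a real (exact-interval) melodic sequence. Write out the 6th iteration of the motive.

Eb5 G5 Bb5

Taking 3-note groups, the heads are D3, G3, C4: the pattern moves up a 4th.
Carrying on: F4 → Bb4 → Eb5.
Statement 6 starts on Eb5 and keeps the same exact contour: Eb5 G5 Bb5.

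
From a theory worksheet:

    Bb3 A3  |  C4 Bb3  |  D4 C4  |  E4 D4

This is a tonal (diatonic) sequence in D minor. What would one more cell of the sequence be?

With a 2-note motive the entries are Bb3, C4, D4, E4, each up a 2nd from the previous.
So cell 5 is F4 E4.

F4 E4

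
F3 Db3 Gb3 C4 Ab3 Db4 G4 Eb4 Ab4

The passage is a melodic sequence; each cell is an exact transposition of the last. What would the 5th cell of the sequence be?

The 3-note cells begin on F3, C4, G4 — each up a 5th from the last.
Carrying on: D5 → A5.
Statement 5 starts on A5 and keeps the same exact contour: A5 F5 Bb5.

A5 F5 Bb5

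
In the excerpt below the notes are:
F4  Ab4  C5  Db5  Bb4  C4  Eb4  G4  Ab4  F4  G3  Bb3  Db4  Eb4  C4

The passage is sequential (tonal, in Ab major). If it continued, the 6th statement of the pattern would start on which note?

Eb2

With a 5-note motive the entries are F4, C4, G3, each down a 4th from the previous.
Continuing: Db3 → Ab2 → Eb2. Statement 6 starts on Eb2.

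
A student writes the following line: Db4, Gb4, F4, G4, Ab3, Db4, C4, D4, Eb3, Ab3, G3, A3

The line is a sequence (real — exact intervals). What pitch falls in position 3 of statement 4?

D3

With 4-note cells, note 3 of each statement runs F4, C4, G3.
From G3, down a 4th gives D3.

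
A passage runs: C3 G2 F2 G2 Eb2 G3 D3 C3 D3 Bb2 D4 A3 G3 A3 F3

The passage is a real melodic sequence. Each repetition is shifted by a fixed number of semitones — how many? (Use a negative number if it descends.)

7

With a 5-note motive the entries are C3, G3, D4, each up a 5th from the previous.
C3 to G3 spans +7 semitones.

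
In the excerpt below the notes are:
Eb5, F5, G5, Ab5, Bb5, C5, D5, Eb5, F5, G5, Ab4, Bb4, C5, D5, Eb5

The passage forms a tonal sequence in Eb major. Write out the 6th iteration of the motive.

The 5-note cells begin on Eb5, C5, Ab4 — each down a 3rd from the last.
Continuing the starts: F4 → D4 → Bb3.
So cell 6 is Bb3 C4 D4 Eb4 F4.

Bb3 C4 D4 Eb4 F4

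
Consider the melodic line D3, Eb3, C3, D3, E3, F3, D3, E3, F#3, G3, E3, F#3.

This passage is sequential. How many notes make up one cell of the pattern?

4

There are 12 notes; a 4-note unit gives 3 cells:
D3 Eb3 C3 D3 | E3 F3 D3 E3 | F#3 G3 E3 F#3
Every group is a transposition up a 2nd of the one before; no shorter unit works.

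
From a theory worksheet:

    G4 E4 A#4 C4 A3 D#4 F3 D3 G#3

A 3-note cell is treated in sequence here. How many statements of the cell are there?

9 notes in groups of 3 gives 9/3 = 3 statements.
Starts: G4, C4, F3 — each down a 5th.

3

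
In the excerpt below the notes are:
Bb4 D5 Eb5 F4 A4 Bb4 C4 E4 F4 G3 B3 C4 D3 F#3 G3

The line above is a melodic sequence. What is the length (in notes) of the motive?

3

Try groups of 3 (5 cells in 15 notes):
Bb4 D5 Eb5 | F4 A4 Bb4 | C4 E4 F4 | G3 B3 C4 | D3 F#3 G3
Every group is a transposition down a 4th of the one before; no shorter unit works.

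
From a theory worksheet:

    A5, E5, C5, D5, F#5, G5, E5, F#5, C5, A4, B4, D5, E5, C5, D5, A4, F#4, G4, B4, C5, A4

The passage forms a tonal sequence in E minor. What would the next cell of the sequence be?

Unit = 7 notes; the statements start on A5, F#5, D5, moving down a 3rd each time.
Statement 4 starts on B4 and keeps the same diatonic contour: B4 F#4 D4 E4 G4 A4 F#4.

B4 F#4 D4 E4 G4 A4 F#4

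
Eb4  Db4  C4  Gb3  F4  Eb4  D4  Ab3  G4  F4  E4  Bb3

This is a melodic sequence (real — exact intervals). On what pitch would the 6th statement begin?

C#5

With a 4-note motive the entries are Eb4, F4, G4, each up a 2nd from the previous.
Continuing: A4 → B4 → C#5. Statement 6 starts on C#5.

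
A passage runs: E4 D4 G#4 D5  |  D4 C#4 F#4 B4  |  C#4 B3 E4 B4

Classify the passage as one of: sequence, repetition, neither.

Note 4 of cell 2 is B4; if this were a sequence it would be C#5. No unit length gives a consistent transposition pattern.

neither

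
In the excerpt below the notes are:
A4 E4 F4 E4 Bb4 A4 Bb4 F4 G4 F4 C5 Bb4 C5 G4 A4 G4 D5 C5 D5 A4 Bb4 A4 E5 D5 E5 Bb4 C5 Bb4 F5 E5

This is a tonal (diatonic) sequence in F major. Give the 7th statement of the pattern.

G5 D5 E5 D5 A5 G5

Taking 6-note groups, the heads are A4, Bb4, C5, D5, E5: the pattern moves up a 2nd.
Continuing the starts: F5 → G5.
Statement 7 starts on G5 and keeps the same diatonic contour: G5 D5 E5 D5 A5 G5.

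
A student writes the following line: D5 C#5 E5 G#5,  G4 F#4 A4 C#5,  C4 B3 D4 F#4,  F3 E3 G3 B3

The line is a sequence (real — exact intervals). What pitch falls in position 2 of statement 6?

D2

Grouping in 4s, the 2nd note of each cell is C#5, F#4, B3, E3.
Carrying that down a 5th forward: A2 → D2.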